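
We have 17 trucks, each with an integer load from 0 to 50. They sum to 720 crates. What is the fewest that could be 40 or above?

6

Each value short of 40 is at most 39, costing at least 50 − 39 = 11 against the maximum total of 850.
We can afford to lose at most 850 − 720 = 130, so at most ⌊130/11⌋ = 11 fall short, and at least 6 are ≥ 40.
Exactly 6 works: 6 values at 50 and 11 at 39 total 729; lower one of the high values by 9 (still ≥ 40) to hit 720.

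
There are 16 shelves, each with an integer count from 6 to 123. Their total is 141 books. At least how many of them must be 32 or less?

If only k of them are at most 32, the other 16 − k are at least 33, so the total is at least (16 − k)·33 + k·6.
This is ≤ 141, so (16 − k)·33 + 6k ≤ 141, which gives k ≥ 15.
Exactly 15 works: 15 values at 6 and 1 at 33 total 123; raise one of the low values by 18 (still ≤ 32) to hit 141.

15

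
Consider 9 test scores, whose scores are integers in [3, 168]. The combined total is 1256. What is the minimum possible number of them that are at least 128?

3

Suppose at most 9 − j of them reach 128; then j values are ≤ 127 and the rest ≤ 168.
The total is then ≤ 127·j + 168·(9 − j) = 1512 − 41j. For this to be ≥ 1256 we need j ≤ 6, so at least 9 − 6 = 3 must reach 128.
Exactly 3 works: 3 values at 168 and 6 at 127 total 1266; lower one of the high values by 10 (still ≥ 128) to hit 1256.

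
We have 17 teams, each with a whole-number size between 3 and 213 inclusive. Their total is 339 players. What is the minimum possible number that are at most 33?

8

Each value above 33 is at least 34, contributing at least 34 − 3 = 31 above the floor 3.
The sum exceeds the floor total 51 by 288, so at most ⌊288/31⌋ = 9 exceed 33, and at least 8 are ≤ 33.
Exactly 8 works: 8 values at 3 and 9 at 34 total 330; raise one of the low values by 9 (still ≤ 33) to hit 339.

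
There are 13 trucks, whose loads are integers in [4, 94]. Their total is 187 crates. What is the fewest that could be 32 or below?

If only k of them are at most 32, the other 13 − k are at least 33, so the total is at least (13 − k)·33 + k·4.
This is ≤ 187, so (13 − k)·33 + 4k ≤ 187, which gives k ≥ 9.
Exactly 9 works: 9 values at 4 and 4 at 33 total 168; raise one of the low values by 19 (still ≤ 32) to hit 187.

9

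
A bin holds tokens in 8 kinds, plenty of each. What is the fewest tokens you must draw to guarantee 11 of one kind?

You could draw 10 of every kind without reaching 11 of any — 80 in all.
One more forces 11 of some kind, so 80 + 1 = 81.

81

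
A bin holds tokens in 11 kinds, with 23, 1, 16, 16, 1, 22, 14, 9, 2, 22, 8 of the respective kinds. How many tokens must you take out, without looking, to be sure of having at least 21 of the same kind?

In the worst case you take as many as possible of each kind without reaching 21: 20 + 1 + 16 + 16 + 1 + 20 + 14 + 9 + 2 + 20 + 8 = 127.
The next one must give 21 of some kind, so 127 + 1 = 128.

128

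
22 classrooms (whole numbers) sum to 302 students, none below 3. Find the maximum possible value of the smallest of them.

If every one of the 22 were at least 14, the total would be at least 22 × 14 = 308 > 302.
Taking 6 copies of 13 and 16 copies of 14 gives exactly 302, so 13 is attained.

13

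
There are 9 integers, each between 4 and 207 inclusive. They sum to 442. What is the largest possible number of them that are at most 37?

8

Suppose k of them are at most 37. Those contribute at most 37 each and the rest at most 207 each.
So the total is at most 37k + 207(9 − k) = 1863 − 170k. This must still be ≥ 442, so k ≤ 8.
k = 8 is achieved by 8 values at 37 and 1 at 207, total 503; lower one of the 207's by 61 (still > 37) to reach 442.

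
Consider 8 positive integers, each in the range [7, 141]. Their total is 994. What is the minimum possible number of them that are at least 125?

1

Suppose at most 8 − j of them reach 125; then j values are ≤ 124 and the rest ≤ 141.
The total is then ≤ 124·j + 141·(8 − j) = 1128 − 17j. For this to be ≥ 994 we need j ≤ 7, so at least 8 − 7 = 1 must reach 125.
Exactly 1 works: 1 value at 141 and 7 at 124 total 1009; lower one of the high values by 15 (still ≥ 125) to hit 994.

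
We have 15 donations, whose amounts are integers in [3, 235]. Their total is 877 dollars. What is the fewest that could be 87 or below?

Let j be the number exceeding 87. Then the total is ≥ 88·j + 3·(15 − j) = 45 + 85j.
So 85j ≤ 832 and j ≤ 9; hence at least 15 − 9 = 6 are ≤ 87.
Exactly 6 works: 6 values at 3 and 9 at 88 total 810; raise one of the low values by 67 (still ≤ 87) to hit 877.

6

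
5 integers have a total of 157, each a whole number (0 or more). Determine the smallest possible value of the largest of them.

32

The 5 values sum to 157, so their maximum is at least ⌈157/5⌉ = 32.
Taking 3 copies of 31 and 2 copies of 32 gives exactly 157, so 32 is attained.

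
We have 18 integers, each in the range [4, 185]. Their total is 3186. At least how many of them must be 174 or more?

6

Suppose at most 18 − j of them reach 174; then j values are ≤ 173 and the rest ≤ 185.
The total is then ≤ 173·j + 185·(18 − j) = 3330 − 12j. For this to be ≥ 3186 we need j ≤ 12, so at least 18 − 12 = 6 must reach 174.
Exactly 6 works: 6 values at 185 and 12 at 173 total 3186.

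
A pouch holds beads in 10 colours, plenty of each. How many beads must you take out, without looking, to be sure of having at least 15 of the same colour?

141

You could draw 14 of every colour without reaching 15 of any — 140 in all.
One more forces 15 of some colour, so 140 + 1 = 141.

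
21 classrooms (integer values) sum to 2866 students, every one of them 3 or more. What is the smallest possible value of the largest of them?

The 21 values sum to 2866, so their maximum is at least ⌈2866/21⌉ = 137.
Taking 11 copies of 136 and 10 copies of 137 gives exactly 2866, so 137 is attained.

137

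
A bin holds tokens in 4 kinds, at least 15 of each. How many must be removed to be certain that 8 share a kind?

You could draw 7 of every kind without reaching 8 of any — 28 in all.
One more forces 8 of some kind, so 28 + 1 = 29.

29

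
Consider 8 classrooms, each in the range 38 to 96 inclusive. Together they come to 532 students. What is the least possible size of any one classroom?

38

To make one classroom as small as possible, make the other 7 as large as possible.
The other 7 can take up 7 × 96 = 672 ≥ 532 − 38, so one classroom can sit at its floor of 38.
Achievable: one at 38 and the other 7 totalling 494, which fits since 7 × 38 ≤ 494 ≤ 7 × 96.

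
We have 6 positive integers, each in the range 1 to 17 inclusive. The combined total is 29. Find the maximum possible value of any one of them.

To make one integer as large as possible, make the other 5 as small as possible.
The other 5 contribute at least 5 × 1 = 5, leaving at most 29 − 5 = 24.
But each integer is capped at 17, so the maximum is 17.
Achievable: one at 17 and the other 5 totalling 12, which fits since 5 × 1 ≤ 12 ≤ 5 × 17.

17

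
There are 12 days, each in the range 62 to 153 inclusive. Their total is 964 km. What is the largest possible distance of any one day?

153

To make one day as large as possible, make the other 11 as small as possible.
The other 11 contribute at least 11 × 62 = 682, leaving at most 964 − 682 = 282.
But each day is capped at 153, so the maximum is 153.
Achievable: one at 153 and the other 11 totalling 811, which fits since 11 × 62 ≤ 811 ≤ 11 × 153.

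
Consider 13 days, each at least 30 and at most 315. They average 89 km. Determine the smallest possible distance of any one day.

Minimizing one value means maximizing the remaining 12.
The total is 13 × 89 = 1157.
The other 12 can take up 12 × 315 = 3780 ≥ 1157 − 30, so one day can sit at its floor of 30.
Achievable: one at 30 and the other 12 totalling 1127, which fits since 12 × 30 ≤ 1127 ≤ 12 × 315.

30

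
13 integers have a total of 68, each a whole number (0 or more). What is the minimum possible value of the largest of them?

Some value must be at least ⌈68/13⌉ = 6, since 13 × 5 = 65 < 68.
Equality holds with 3 values of 6 and 10 values of 5.

6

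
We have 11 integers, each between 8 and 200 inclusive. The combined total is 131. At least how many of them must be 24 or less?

Let j be the number exceeding 24. Then the total is ≥ 25·j + 8·(11 − j) = 88 + 17j.
So 17j ≤ 43 and j ≤ 2; hence at least 11 − 2 = 9 are ≤ 24.
Exactly 9 works: 9 values at 8 and 2 at 25 total 122; raise one of the low values by 9 (still ≤ 24) to hit 131.

9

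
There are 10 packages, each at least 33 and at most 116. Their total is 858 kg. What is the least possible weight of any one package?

Minimizing one value means maximizing the remaining 9.
The other 9 can take up 9 × 116 = 1044 ≥ 858 − 33, so one package can sit at its floor of 33.
Achievable: one at 33 and the other 9 totalling 825, which fits since 9 × 33 ≤ 825 ≤ 9 × 116.

33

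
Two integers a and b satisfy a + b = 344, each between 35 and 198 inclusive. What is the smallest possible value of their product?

28908

Since a + b is fixed, pushing one of them to its bound minimizes the product.
The extreme feasible split is a = 146, b = 198, giving ab = 28908.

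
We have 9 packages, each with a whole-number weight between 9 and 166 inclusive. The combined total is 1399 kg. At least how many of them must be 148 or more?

Suppose at most 9 − j of them reach 148; then j values are ≤ 147 and the rest ≤ 166.
The total is then ≤ 147·j + 166·(9 − j) = 1494 − 19j. For this to be ≥ 1399 we need j ≤ 5, so at least 9 − 5 = 4 must reach 148.
Exactly 4 works: 4 values at 166 and 5 at 147 total 1399.

4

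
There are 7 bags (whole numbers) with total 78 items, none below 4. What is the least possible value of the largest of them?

12

Some value must be at least ⌈78/7⌉ = 12, since 7 × 11 = 77 < 78.
Taking 6 copies of 11 and 1 copy of 12 gives exactly 78, so 12 is attained.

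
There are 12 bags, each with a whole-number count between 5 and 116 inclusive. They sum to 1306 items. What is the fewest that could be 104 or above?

Suppose at most 12 − j of them reach 104; then j values are ≤ 103 and the rest ≤ 116.
The total is then ≤ 103·j + 116·(12 − j) = 1392 − 13j. For this to be ≥ 1306 we need j ≤ 6, so at least 12 − 6 = 6 must reach 104.
Exactly 6 works: 6 values at 116 and 6 at 103 total 1314; lower one of the high values by 8 (still ≥ 104) to hit 1306.

6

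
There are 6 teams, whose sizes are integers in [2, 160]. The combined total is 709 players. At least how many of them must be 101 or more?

Each value short of 101 is at most 100, costing at least 160 − 100 = 60 against the maximum total of 960.
We can afford to lose at most 960 − 709 = 251, so at most ⌊251/60⌋ = 4 fall short, and at least 2 are ≥ 101.
Exactly 2 works: 2 values at 160 and 4 at 100 total 720; lower one of the high values by 11 (still ≥ 101) to hit 709.

2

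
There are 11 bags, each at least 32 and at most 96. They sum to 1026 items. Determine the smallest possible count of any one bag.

To make one bag as small as possible, make the other 10 as large as possible.
The other 10 contribute at most 10 × 96 = 960, leaving at least 1026 − 960 = 66.
Since 66 ≥ 32, this is achievable: one at 66 and 10 at 96.

66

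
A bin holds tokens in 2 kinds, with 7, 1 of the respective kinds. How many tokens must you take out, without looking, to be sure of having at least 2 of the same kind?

3

In the worst case you take as many as possible of each kind without reaching 2: 1 + 1 = 2.
The next one must give 2 of some kind, so 2 + 1 = 3.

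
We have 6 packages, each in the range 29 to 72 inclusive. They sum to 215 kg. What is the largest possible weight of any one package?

70

Maximizing one value means minimizing the remaining 5.
The other 5 contribute at least 5 × 29 = 145, leaving at most 215 − 145 = 70.
Since 70 ≤ 72, this is achievable: one at 70 and 5 at 29.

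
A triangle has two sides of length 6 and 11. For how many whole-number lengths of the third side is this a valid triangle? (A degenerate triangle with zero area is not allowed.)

The triangle inequality gives |6 − 11| < c < 6 + 11, i.e. 5 < c < 17.
So c can be any integer from 6 to 16: 11 values.

11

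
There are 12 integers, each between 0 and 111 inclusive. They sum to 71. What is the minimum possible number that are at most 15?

Let j be the number exceeding 15. Then the total is ≥ 16·j + 0·(12 − j) = 0 + 16j.
So 16j ≤ 71 and j ≤ 4; hence at least 12 − 4 = 8 are ≤ 15.
Exactly 8 works: 8 values at 0 and 4 at 16 total 64; raise one of the low values by 7 (still ≤ 15) to hit 71.

8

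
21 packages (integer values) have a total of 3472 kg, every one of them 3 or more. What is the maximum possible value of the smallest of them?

165

The 21 values sum to 3472, so their minimum is at most ⌊3472/21⌋ = 165.
Equality holds with 14 values of 165 and 7 values of 166.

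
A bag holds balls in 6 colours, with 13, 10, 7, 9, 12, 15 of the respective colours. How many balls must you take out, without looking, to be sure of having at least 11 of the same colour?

57

In the worst case you take as many as possible of each colour without reaching 11: 10 + 10 + 7 + 9 + 10 + 10 = 56.
The next one must give 11 of some colour, so 56 + 1 = 57.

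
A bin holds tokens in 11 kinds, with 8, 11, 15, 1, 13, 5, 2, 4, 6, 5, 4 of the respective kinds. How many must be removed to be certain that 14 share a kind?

In the worst case you take as many as possible of each kind without reaching 14: 8 + 11 + 13 + 1 + 13 + 5 + 2 + 4 + 6 + 5 + 4 = 72.
The next one must give 14 of some kind, so 72 + 1 = 73.

73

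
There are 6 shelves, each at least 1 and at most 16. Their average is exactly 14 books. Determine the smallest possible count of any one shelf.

4

To make one shelf as small as possible, make the other 5 as large as possible.
The total is 6 × 14 = 84.
The other 5 contribute at most 5 × 16 = 80, leaving at least 84 − 80 = 4.
Since 4 ≥ 1, this is achievable: one at 4 and 5 at 16.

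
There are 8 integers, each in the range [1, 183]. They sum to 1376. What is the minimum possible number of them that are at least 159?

5

Each value short of 159 is at most 158, costing at least 183 − 158 = 25 against the maximum total of 1464.
We can afford to lose at most 1464 − 1376 = 88, so at most ⌊88/25⌋ = 3 fall short, and at least 5 are ≥ 159.
Exactly 5 works: 5 values at 183 and 3 at 158 total 1389; lower one of the high values by 13 (still ≥ 159) to hit 1376.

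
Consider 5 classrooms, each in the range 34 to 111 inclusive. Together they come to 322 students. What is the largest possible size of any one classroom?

Maximizing one value means minimizing the remaining 4.
The other 4 contribute at least 4 × 34 = 136, leaving at most 322 − 136 = 186.
But each classroom is capped at 111, so the maximum is 111.
Achievable: one at 111 and the other 4 totalling 211, which fits since 4 × 34 ≤ 211 ≤ 4 × 111.

111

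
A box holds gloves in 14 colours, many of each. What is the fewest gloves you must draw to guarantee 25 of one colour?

337

In the worst case you draw 24 of each of the 14 colours: 14 × 24 = 336.
One more forces 25 of some colour, so 336 + 1 = 337.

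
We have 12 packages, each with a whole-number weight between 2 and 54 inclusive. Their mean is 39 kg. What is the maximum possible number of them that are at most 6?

3

The total is 12 × 39 = 468.
Suppose k of them are at most 6. Those contribute at most 6 each and the rest at most 54 each.
So the total is at most 6k + 54(12 − k) = 648 − 48k. This must still be ≥ 468, so k ≤ 3.
k = 3 is achieved by 3 values at 6 and 9 at 54, total 504; lower one of the 54's by 36 (still > 6) to reach 468.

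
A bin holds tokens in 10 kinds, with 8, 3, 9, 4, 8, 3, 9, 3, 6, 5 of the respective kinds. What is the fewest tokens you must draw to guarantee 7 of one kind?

In the worst case you take as many as possible of each kind without reaching 7: 6 + 3 + 6 + 4 + 6 + 3 + 6 + 3 + 6 + 5 = 48.
The next one must give 7 of some kind, so 48 + 1 = 49.

49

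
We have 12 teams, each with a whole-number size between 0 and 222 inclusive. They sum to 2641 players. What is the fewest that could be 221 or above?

1

Suppose at most 12 − j of them reach 221; then j values are ≤ 220 and the rest ≤ 222.
The total is then ≤ 220·j + 222·(12 − j) = 2664 − 2j. For this to be ≥ 2641 we need j ≤ 11, so at least 12 − 11 = 1 must reach 221.
Exactly 1 works: 1 value at 222 and 11 at 220 total 2642; lower one of the high values by 1 (still ≥ 221) to hit 2641.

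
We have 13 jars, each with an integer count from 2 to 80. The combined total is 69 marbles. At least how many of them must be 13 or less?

Each value above 13 is at least 14, contributing at least 14 − 2 = 12 above the floor 2.
The sum exceeds the floor total 26 by 43, so at most ⌊43/12⌋ = 3 exceed 13, and at least 10 are ≤ 13.
Exactly 10 works: 10 values at 2 and 3 at 14 total 62; raise one of the low values by 7 (still ≤ 13) to hit 69.

10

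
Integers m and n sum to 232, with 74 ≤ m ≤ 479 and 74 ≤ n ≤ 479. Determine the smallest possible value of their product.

11692

Since m + n is fixed, pushing one of them to its bound minimizes the product.
The extreme feasible split is m = 74, n = 158, giving mn = 11692.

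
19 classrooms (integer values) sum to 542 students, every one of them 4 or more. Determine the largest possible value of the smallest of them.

If every one of the 19 were at least 29, the total would be at least 19 × 29 = 551 > 542.
Taking 9 copies of 28 and 10 copies of 29 gives exactly 542, so 28 is attained.

28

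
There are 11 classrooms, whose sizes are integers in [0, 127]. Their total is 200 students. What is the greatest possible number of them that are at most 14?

Each value at 14 or below falls at least 127 − 14 = 113 short of the ceiling 127.
The ceiling total is 11 × 127 = 1397, and we need 200, so at most ⌊(1397 − 200)/113⌋ = 10 can be that low.
k = 10 is achieved by 10 values at 14 and 1 at 127, total 267; lower one of the 127's by 67 (still > 14) to reach 200.

10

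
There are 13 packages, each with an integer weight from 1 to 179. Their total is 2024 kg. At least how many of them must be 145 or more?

Each value short of 145 is at most 144, costing at least 179 − 144 = 35 against the maximum total of 2327.
We can afford to lose at most 2327 − 2024 = 303, so at most ⌊303/35⌋ = 8 fall short, and at least 5 are ≥ 145.
Exactly 5 works: 5 values at 179 and 8 at 144 total 2047; lower one of the high values by 23 (still ≥ 145) to hit 2024.

5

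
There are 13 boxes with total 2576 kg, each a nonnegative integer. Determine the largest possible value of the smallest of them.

The 13 values sum to 2576, so their minimum is at most ⌊2576/13⌋ = 198.
Achievable: 11 of them at 198 and 2 at 199 total 2576.

198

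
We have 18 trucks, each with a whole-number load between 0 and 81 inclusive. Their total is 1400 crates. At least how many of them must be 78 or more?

Suppose at most 18 − j of them reach 78; then j values are ≤ 77 and the rest ≤ 81.
The total is then ≤ 77·j + 81·(18 − j) = 1458 − 4j. For this to be ≥ 1400 we need j ≤ 14, so at least 18 − 14 = 4 must reach 78.
Exactly 4 works: 4 values at 81 and 14 at 77 total 1402; lower one of the high values by 2 (still ≥ 78) to hit 1400.

4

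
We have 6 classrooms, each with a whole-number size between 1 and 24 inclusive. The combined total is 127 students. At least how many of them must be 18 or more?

Each value short of 18 is at most 17, costing at least 24 − 17 = 7 against the maximum total of 144.
We can afford to lose at most 144 − 127 = 17, so at most ⌊17/7⌋ = 2 fall short, and at least 4 are ≥ 18.
Exactly 4 works: 4 values at 24 and 2 at 17 total 130; lower one of the high values by 3 (still ≥ 18) to hit 127.

4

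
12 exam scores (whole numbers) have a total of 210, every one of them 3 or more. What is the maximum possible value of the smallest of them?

The average is 210/12 < 18, so some value is ≤ 17.
Achievable: 6 of them at 17 and 6 at 18 total 210.

17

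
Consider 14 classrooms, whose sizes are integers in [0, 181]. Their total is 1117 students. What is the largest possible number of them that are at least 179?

Suppose k of them are at least 179. Those contribute at least 179 each and the other 14 − k at least 0 each.
So the total is at least 179k + 0(14 − k) = 0 + 179k. This must be ≤ 1117, giving k ≤ 6.
k = 6 is achieved by 6 values at 179 and 8 at 0, total 1074; add 43 to one value (staying below 179) to reach 1117.

6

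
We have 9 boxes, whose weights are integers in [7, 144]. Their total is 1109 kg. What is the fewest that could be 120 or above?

Each value short of 120 is at most 119, costing at least 144 − 119 = 25 against the maximum total of 1296.
We can afford to lose at most 1296 − 1109 = 187, so at most ⌊187/25⌋ = 7 fall short, and at least 2 are ≥ 120.
Exactly 2 works: 2 values at 144 and 7 at 119 total 1121; lower one of the high values by 12 (still ≥ 120) to hit 1109.

2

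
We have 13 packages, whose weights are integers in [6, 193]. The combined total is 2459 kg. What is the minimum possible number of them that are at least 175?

11

If only k of them are at least 175, the other 13 − k are at most 174, so the total is at most k·193 + (13 − k)·174.
This must reach 2459, so k·193 + (13 − k)·174 ≥ 2459, giving k ≥ 11.
Exactly 11 works: 11 values at 193 and 2 at 174 total 2471; lower one of the high values by 12 (still ≥ 175) to hit 2459.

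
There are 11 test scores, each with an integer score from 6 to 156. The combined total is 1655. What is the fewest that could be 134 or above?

Suppose at most 11 − j of them reach 134; then j values are ≤ 133 and the rest ≤ 156.
The total is then ≤ 133·j + 156·(11 − j) = 1716 − 23j. For this to be ≥ 1655 we need j ≤ 2, so at least 11 − 2 = 9 must reach 134.
Exactly 9 works: 9 values at 156 and 2 at 133 total 1670; lower one of the high values by 15 (still ≥ 134) to hit 1655.

9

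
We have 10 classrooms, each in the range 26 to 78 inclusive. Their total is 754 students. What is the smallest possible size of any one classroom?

To make one classroom as small as possible, make the other 9 as large as possible.
The other 9 contribute at most 9 × 78 = 702, leaving at least 754 − 702 = 52.
Since 52 ≥ 26, this is achievable: one at 52 and 9 at 78.

52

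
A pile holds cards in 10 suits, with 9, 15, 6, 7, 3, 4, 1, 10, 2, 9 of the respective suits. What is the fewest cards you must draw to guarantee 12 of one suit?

63

In the worst case you take as many as possible of each suit without reaching 12: 9 + 11 + 6 + 7 + 3 + 4 + 1 + 10 + 2 + 9 = 62.
The next one must give 12 of some suit, so 62 + 1 = 63.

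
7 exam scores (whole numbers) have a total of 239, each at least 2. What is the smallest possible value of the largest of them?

35

The average is 239/7 > 34, so not all 7 can be 34 or less; the largest is ≥ 35.
Achievable: 1 of them at 35 and 6 at 34 total 239.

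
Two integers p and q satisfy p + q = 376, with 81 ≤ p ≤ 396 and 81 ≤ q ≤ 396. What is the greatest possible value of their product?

For a fixed sum, the product pq is largest when p and q are as close as possible.
Taking p = 188 and q = 188 (both in [81, 396]) gives pq = 35344.

35344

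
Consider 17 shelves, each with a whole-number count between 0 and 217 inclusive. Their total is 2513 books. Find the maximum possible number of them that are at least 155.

16

With k values at 155 or above and the rest at least 0, the sum is at least 0 + 155k.
Since the sum is 2513, we need 155k ≤ 2513, i.e. k ≤ 16.
k = 16 is achieved by 16 values at 155 and 1 at 0, total 2480; add 33 to one value (staying below 155) to reach 2513.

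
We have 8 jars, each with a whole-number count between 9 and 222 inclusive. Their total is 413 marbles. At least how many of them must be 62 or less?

2

Let j be the number exceeding 62. Then the total is ≥ 63·j + 9·(8 − j) = 72 + 54j.
So 54j ≤ 341 and j ≤ 6; hence at least 8 − 6 = 2 are ≤ 62.
Exactly 2 works: 2 values at 9 and 6 at 63 total 396; raise one of the low values by 17 (still ≤ 62) to hit 413.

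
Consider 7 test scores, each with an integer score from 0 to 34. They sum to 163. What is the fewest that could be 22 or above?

2

Each value short of 22 is at most 21, costing at least 34 − 21 = 13 against the maximum total of 238.
We can afford to lose at most 238 − 163 = 75, so at most ⌊75/13⌋ = 5 fall short, and at least 2 are ≥ 22.
Exactly 2 works: 2 values at 34 and 5 at 21 total 173; lower one of the high values by 10 (still ≥ 22) to hit 163.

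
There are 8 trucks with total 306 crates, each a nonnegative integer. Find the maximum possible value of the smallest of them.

38

If every one of the 8 were at least 39, the total would be at least 8 × 39 = 312 > 306.
Taking 6 copies of 38 and 2 copies of 39 gives exactly 306, so 38 is attained.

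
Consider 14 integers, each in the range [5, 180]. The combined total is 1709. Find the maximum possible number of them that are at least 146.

11

With k values at 146 or above and the rest at least 5, the sum is at least 70 + 141k.
Since the sum is 1709, we need 141k ≤ 1639, i.e. k ≤ 11.
k = 11 is achieved by 11 values at 146 and 3 at 5, total 1621; add 88 to one value (staying below 146) to reach 1709.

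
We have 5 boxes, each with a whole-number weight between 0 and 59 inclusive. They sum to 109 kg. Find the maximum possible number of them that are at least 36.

3

If k of the values are ≥ 36, the total is ≥ 36k + 0(5 − k).
Setting 36k + 0(5 − k) ≤ 109 gives 36k ≤ 109, so k ≤ 3.
k = 3 is achieved by 3 values at 36 and 2 at 0, total 108; add 1 to one value (staying below 36) to reach 109.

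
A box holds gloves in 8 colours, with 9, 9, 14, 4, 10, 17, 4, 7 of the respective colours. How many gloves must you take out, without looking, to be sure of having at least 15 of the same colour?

In the worst case you take as many as possible of each colour without reaching 15: 9 + 9 + 14 + 4 + 10 + 14 + 4 + 7 = 71.
The next one must give 15 of some colour, so 71 + 1 = 72.

72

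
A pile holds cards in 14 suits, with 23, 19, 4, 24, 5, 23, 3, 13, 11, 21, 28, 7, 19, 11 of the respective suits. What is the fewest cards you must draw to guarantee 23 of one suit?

In the worst case you take as many as possible of each suit without reaching 23: 22 + 19 + 4 + 22 + 5 + 22 + 3 + 13 + 11 + 21 + 22 + 7 + 19 + 11 = 201.
The next one must give 23 of some suit, so 201 + 1 = 202.

202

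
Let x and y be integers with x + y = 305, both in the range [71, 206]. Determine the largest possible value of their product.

23256

For a fixed sum, the product xy is largest when x and y are as close as possible.
Taking x = 152 and y = 153 (both in [71, 206]) gives xy = 23256.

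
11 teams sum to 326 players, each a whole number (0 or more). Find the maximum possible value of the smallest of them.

The 11 values sum to 326, so their minimum is at most ⌊326/11⌋ = 29.
Taking 4 copies of 29 and 7 copies of 30 gives exactly 326, so 29 is attained.

29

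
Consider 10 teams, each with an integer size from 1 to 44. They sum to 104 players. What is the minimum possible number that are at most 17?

5

Let j be the number exceeding 17. Then the total is ≥ 18·j + 1·(10 − j) = 10 + 17j.
So 17j ≤ 94 and j ≤ 5; hence at least 10 − 5 = 5 are ≤ 17.
Exactly 5 works: 5 values at 1 and 5 at 18 total 95; raise one of the low values by 9 (still ≤ 17) to hit 104.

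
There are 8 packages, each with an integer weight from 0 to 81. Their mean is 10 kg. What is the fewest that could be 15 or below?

3

The total is 8 × 10 = 80.
Each value above 15 is at least 16, contributing at least 16 − 0 = 16 above the floor 0.
The sum exceeds the floor total 0 by 80, so at most ⌊80/16⌋ = 5 exceed 15, and at least 3 are ≤ 15.
Exactly 3 works: 3 values at 0 and 5 at 16 total 80.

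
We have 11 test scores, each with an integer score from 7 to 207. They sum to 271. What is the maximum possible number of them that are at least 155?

1

If k of the values are ≥ 155, the total is ≥ 155k + 7(11 − k).
Setting 155k + 7(11 − k) ≤ 271 gives 148k ≤ 194, so k ≤ 1.
k = 1 is achieved by 1 value at 155 and 10 at 7, total 225; add 46 to one value (staying below 155) to reach 271.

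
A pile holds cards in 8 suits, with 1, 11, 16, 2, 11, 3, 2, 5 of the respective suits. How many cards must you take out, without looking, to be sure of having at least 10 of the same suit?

41

In the worst case you take as many as possible of each suit without reaching 10: 1 + 9 + 9 + 2 + 9 + 3 + 2 + 5 = 40.
The next one must give 10 of some suit, so 40 + 1 = 41.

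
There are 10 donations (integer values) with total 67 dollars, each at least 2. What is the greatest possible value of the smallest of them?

6

The 10 values sum to 67, so their minimum is at most ⌊67/10⌋ = 6.
Achievable: 3 of them at 6 and 7 at 7 total 67.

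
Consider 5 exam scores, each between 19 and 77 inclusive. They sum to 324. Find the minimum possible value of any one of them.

19

Minimizing one value means maximizing the remaining 4.
The other 4 can take up 4 × 77 = 308 ≥ 324 − 19, so one score can sit at its floor of 19.
Achievable: one at 19 and the other 4 totalling 305, which fits since 4 × 19 ≤ 305 ≤ 4 × 77.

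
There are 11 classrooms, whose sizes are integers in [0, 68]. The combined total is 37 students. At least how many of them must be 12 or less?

9

Let j be the number exceeding 12. Then the total is ≥ 13·j + 0·(11 − j) = 0 + 13j.
So 13j ≤ 37 and j ≤ 2; hence at least 11 − 2 = 9 are ≤ 12.
Exactly 9 works: 9 values at 0 and 2 at 13 total 26; raise one of the low values by 11 (still ≤ 12) to hit 37.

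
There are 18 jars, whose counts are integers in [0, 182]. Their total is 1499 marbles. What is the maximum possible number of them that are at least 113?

If k of the values are ≥ 113, the total is ≥ 113k + 0(18 − k).
Setting 113k + 0(18 − k) ≤ 1499 gives 113k ≤ 1499, so k ≤ 13.
k = 13 is achieved by 13 values at 113 and 5 at 0, total 1469; add 30 to one value (staying below 113) to reach 1499.

13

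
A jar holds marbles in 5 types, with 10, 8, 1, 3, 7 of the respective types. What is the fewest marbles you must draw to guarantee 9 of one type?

28

In the worst case you take as many as possible of each type without reaching 9: 8 + 8 + 1 + 3 + 7 = 27.
The next one must give 9 of some type, so 27 + 1 = 28.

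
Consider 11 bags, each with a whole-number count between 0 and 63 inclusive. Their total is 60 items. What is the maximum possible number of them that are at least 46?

1

Suppose k of them are at least 46. Those contribute at least 46 each and the other 11 − k at least 0 each.
So the total is at least 46k + 0(11 − k) = 0 + 46k. This must be ≤ 60, giving k ≤ 1.
k = 1 is achieved by 1 value at 46 and 10 at 0, total 46; add 14 to one value (staying below 46) to reach 60.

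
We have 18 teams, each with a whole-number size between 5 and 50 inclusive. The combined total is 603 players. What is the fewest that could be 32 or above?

3

Suppose at most 18 − j of them reach 32; then j values are ≤ 31 and the rest ≤ 50.
The total is then ≤ 31·j + 50·(18 − j) = 900 − 19j. For this to be ≥ 603 we need j ≤ 15, so at least 18 − 15 = 3 must reach 32.
Exactly 3 works: 3 values at 50 and 15 at 31 total 615; lower one of the high values by 12 (still ≥ 32) to hit 603.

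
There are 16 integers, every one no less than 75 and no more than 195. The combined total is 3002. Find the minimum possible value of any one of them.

77

To make one integer as small as possible, make the other 15 as large as possible.
The other 15 contribute at most 15 × 195 = 2925, leaving at least 3002 − 2925 = 77.
Since 77 ≥ 75, this is achievable: one at 77 and 15 at 195.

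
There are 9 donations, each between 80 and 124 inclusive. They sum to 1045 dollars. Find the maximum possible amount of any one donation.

124

Maximizing one value means minimizing the remaining 8.
The other 8 contribute at least 8 × 80 = 640, leaving at most 1045 − 640 = 405.
But each donation is capped at 124, so the maximum is 124.
Achievable: one at 124 and the other 8 totalling 921, which fits since 8 × 80 ≤ 921 ≤ 8 × 124.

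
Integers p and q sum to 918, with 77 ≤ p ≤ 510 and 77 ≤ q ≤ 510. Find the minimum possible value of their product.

pq = p(918 − p) is concave in p, so over [408, 510] it is minimized at an endpoint.
At the endpoint p = 408, q = 918 − 408 = 510, so pq = 408 × 510 = 208080.

208080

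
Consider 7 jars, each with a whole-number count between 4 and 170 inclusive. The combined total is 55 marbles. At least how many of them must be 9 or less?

3

Let j be the number exceeding 9. Then the total is ≥ 10·j + 4·(7 − j) = 28 + 6j.
So 6j ≤ 27 and j ≤ 4; hence at least 7 − 4 = 3 are ≤ 9.
Exactly 3 works: 3 values at 4 and 4 at 10 total 52; raise one of the low values by 3 (still ≤ 9) to hit 55.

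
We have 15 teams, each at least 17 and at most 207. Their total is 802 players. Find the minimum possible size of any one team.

To make one team as small as possible, make the other 14 as large as possible.
The other 14 can take up 14 × 207 = 2898 ≥ 802 − 17, so one team can sit at its floor of 17.
Achievable: one at 17 and the other 14 totalling 785, which fits since 14 × 17 ≤ 785 ≤ 14 × 207.

17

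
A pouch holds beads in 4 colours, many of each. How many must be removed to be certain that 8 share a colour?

In the worst case you draw 7 of each of the 4 colours: 4 × 7 = 28.
One more forces 8 of some colour, so 28 + 1 = 29.

29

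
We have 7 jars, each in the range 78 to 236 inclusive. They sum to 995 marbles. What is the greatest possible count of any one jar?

236

Maximizing one value means minimizing the remaining 6.
The other 6 contribute at least 6 × 78 = 468, leaving at most 995 − 468 = 527.
But each jar is capped at 236, so the maximum is 236.
Achievable: one at 236 and the other 6 totalling 759, which fits since 6 × 78 ≤ 759 ≤ 6 × 236.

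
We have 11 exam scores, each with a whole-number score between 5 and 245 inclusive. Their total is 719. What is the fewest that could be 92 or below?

If only k of them are at most 92, the other 11 − k are at least 93, so the total is at least (11 − k)·93 + k·5.
This is ≤ 719, so (11 − k)·93 + 5k ≤ 719, which gives k ≥ 4.
Exactly 4 works: 4 values at 5 and 7 at 93 total 671; raise one of the low values by 48 (still ≤ 92) to hit 719.

4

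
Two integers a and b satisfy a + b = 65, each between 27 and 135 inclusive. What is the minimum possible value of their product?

1026

Since a + b is fixed, pushing one of them to its bound minimizes the product.
At the endpoint a = 27, b = 65 − 27 = 38, so ab = 27 × 38 = 1026.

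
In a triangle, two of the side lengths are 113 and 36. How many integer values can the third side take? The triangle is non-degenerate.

The triangle inequality gives |113 − 36| < c < 113 + 36, i.e. 77 < c < 149.
So c can be any integer from 78 to 148: 71 values.

71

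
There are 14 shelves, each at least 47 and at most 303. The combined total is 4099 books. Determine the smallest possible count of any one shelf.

160

To make one shelf as small as possible, make the other 13 as large as possible.
The other 13 contribute at most 13 × 303 = 3939, leaving at least 4099 − 3939 = 160.
Since 160 ≥ 47, this is achievable: one at 160 and 13 at 303.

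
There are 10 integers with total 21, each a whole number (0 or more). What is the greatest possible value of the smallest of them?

The average is 21/10 < 3, so some value is ≤ 2.
Equality holds with 9 values of 2 and 1 value of 3.

2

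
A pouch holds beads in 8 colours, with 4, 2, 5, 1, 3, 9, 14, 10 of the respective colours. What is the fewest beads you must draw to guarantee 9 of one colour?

40

In the worst case you take as many as possible of each colour without reaching 9: 4 + 2 + 5 + 1 + 3 + 8 + 8 + 8 = 39.
The next one must give 9 of some colour, so 39 + 1 = 40.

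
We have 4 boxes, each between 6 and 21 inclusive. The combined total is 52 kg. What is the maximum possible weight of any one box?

To make one box as large as possible, make the other 3 as small as possible.
The other 3 contribute at least 3 × 6 = 18, leaving at most 52 − 18 = 34.
But each box is capped at 21, so the maximum is 21.
Achievable: one at 21 and the other 3 totalling 31, which fits since 3 × 6 ≤ 31 ≤ 3 × 21.

21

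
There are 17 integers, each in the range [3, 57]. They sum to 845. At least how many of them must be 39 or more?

11

If only k of them are at least 39, the other 17 − k are at most 38, so the total is at most k·57 + (17 − k)·38.
This must reach 845, so k·57 + (17 − k)·38 ≥ 845, giving k ≥ 11.
Exactly 11 works: 11 values at 57 and 6 at 38 total 855; lower one of the high values by 10 (still ≥ 39) to hit 845.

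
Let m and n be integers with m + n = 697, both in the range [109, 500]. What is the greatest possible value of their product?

mn = m(697 − m) is maximized when m is as near 697/2 as the bounds allow.
Taking m = 348 and n = 349 (both in [109, 500]) gives mn = 121452.

121452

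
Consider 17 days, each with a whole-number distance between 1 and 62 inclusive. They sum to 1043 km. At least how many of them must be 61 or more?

Suppose at most 17 − j of them reach 61; then j values are ≤ 60 and the rest ≤ 62.
The total is then ≤ 60·j + 62·(17 − j) = 1054 − 2j. For this to be ≥ 1043 we need j ≤ 5, so at least 17 − 5 = 12 must reach 61.
Exactly 12 works: 12 values at 62 and 5 at 60 total 1044; lower one of the high values by 1 (still ≥ 61) to hit 1043.

12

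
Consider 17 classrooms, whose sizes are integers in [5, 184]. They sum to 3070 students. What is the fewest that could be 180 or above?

If only k of them are at least 180, the other 17 − k are at most 179, so the total is at most k·184 + (17 − k)·179.
This must reach 3070, so k·184 + (17 − k)·179 ≥ 3070, giving k ≥ 6.
Exactly 6 works: 6 values at 184 and 11 at 179 total 3073; lower one of the high values by 3 (still ≥ 180) to hit 3070.

6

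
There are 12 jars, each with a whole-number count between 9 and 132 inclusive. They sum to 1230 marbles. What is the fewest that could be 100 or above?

Suppose at most 12 − j of them reach 100; then j values are ≤ 99 and the rest ≤ 132.
The total is then ≤ 99·j + 132·(12 − j) = 1584 − 33j. For this to be ≥ 1230 we need j ≤ 10, so at least 12 − 10 = 2 must reach 100.
Exactly 2 works: 2 values at 132 and 10 at 99 total 1254; lower one of the high values by 24 (still ≥ 100) to hit 1230.

2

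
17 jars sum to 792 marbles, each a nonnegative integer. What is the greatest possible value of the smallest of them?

46

The 17 values sum to 792, so their minimum is at most ⌊792/17⌋ = 46.
Achievable: 7 of them at 46 and 10 at 47 total 792.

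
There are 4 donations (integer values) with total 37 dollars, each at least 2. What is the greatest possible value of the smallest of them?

9

The average is 37/4 < 10, so some value is ≤ 9.
Achievable: 3 of them at 9 and 1 at 10 total 37.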